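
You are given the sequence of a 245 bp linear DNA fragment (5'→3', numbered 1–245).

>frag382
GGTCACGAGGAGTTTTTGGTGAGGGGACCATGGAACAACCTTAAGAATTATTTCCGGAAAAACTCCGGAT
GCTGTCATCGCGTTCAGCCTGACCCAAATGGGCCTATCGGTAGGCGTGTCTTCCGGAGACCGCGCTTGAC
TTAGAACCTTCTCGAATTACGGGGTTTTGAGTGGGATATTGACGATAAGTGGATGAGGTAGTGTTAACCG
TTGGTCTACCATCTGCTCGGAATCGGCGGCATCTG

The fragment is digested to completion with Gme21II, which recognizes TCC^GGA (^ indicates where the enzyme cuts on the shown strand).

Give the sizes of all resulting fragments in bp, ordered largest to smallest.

121, 58, 55, 11 bp

Gme21II sites (TCCGGA) start at positions 53, 64, 122.
Gme21II cuts after base 3 of each site, so after positions 55, 66, 124.
Linear molecule, 3 cuts → 4 fragments:
  1–55 → 55 bp
  56–66 → 11 bp
  67–124 → 58 bp
  125–245 → 121 bp
Sorted largest to smallest: 121, 58, 55, 11 bp.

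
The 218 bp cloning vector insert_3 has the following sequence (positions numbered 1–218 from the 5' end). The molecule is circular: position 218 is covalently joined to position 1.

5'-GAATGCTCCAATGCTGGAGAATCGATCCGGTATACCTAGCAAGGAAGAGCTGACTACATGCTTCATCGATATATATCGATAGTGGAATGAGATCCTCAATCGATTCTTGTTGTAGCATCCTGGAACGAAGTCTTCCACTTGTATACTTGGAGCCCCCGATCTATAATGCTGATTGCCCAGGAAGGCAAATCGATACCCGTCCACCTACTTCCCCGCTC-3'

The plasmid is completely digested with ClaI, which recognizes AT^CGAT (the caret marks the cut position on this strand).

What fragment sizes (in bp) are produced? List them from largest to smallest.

ClaI sites (ATCGAT) start at positions 21, 65, 75, 99, 189.
ClaI cuts after base 2 of each site, so after positions 22, 66, 76, 100, 190.
Circular molecule, 5 cuts → 5 fragments:
  23–66 → 44 bp
  67–76 → 10 bp
  77–100 → 24 bp
  101–190 → 90 bp
  191–218 then 1–22 → 28 + 22 = 50 bp
Sorted largest to smallest: 90, 50, 44, 24, 10 bp.

90, 50, 44, 24, 10 bp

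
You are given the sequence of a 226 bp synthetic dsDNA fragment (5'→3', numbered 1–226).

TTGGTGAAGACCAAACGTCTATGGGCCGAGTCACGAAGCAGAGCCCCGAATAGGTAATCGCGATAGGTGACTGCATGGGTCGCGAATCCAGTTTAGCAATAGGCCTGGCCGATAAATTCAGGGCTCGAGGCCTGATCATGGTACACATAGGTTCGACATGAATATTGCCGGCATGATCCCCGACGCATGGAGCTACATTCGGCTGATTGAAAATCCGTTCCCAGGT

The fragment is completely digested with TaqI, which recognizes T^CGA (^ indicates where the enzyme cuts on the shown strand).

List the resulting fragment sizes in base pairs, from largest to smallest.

TaqI sites (TCGA) start at positions 125, 153.
TaqI cuts after the first base of each site, so after positions 125, 153.
Linear molecule, 2 cuts → 3 fragments:
  1–125 → 125 bp
  126–153 → 28 bp
  154–226 → 73 bp
Sorted largest to smallest: 125, 73, 28 bp.

125, 73, 28 bp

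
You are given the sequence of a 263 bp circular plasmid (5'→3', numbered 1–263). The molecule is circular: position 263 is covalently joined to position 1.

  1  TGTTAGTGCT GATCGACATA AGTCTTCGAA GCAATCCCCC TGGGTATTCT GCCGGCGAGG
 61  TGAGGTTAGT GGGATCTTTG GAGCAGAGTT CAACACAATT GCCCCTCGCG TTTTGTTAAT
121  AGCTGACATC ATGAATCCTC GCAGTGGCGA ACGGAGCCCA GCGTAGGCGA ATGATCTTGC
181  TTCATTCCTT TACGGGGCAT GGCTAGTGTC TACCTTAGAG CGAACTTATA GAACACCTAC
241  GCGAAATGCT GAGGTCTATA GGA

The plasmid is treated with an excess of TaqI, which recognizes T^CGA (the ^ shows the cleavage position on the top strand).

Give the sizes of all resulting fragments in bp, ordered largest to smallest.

TaqI sites (TCGA) start at positions 13, 26.
TaqI cuts after the first base of each site, so after positions 13, 26.
Circular molecule, 2 cuts → 2 fragments:
  14–26 → 13 bp
  27–263 then 1–13 → 237 + 13 = 250 bp
Sorted largest to smallest: 250, 13 bp.

250, 13 bp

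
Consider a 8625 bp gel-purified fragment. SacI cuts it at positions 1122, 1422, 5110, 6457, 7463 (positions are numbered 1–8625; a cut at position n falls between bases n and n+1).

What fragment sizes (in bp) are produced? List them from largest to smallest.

Linear molecule, 5 cuts → 6 fragments:
  1122 − 0 = 1122 bp
  1422 − 1122 = 300 bp
  5110 − 1422 = 3688 bp
  6457 − 5110 = 1347 bp
  7463 − 6457 = 1006 bp
  8625 − 7463 = 1162 bp
Sorted largest to smallest: 3688, 1347, 1162, 1122, 1006, 300 bp.

3688, 1347, 1162, 1122, 1006, 300 bp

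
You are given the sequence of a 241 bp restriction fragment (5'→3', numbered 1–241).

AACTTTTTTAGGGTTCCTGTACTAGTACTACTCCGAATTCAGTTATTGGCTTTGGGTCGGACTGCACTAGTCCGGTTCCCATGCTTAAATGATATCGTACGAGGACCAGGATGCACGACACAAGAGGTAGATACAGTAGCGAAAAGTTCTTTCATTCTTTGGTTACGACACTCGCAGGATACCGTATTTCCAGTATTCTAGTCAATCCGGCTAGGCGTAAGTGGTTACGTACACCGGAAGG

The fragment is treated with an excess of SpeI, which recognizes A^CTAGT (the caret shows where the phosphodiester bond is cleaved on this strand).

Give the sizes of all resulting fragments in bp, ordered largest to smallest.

175, 45, 21 bp

SpeI sites (ACTAGT) start at positions 21, 66.
SpeI cuts after the first base of each site, so after positions 21, 66.
Linear molecule, 2 cuts → 3 fragments:
  1–21 → 21 bp
  22–66 → 45 bp
  67–241 → 175 bp
Sorted largest to smallest: 175, 45, 21 bp.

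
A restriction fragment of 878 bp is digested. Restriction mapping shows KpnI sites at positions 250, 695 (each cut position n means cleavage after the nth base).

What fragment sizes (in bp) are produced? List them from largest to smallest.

Linear molecule, 2 cuts → 3 fragments:
  250 − 0 = 250 bp
  695 − 250 = 445 bp
  878 − 695 = 183 bp
Sorted largest to smallest: 445, 250, 183 bp.

445, 250, 183 bp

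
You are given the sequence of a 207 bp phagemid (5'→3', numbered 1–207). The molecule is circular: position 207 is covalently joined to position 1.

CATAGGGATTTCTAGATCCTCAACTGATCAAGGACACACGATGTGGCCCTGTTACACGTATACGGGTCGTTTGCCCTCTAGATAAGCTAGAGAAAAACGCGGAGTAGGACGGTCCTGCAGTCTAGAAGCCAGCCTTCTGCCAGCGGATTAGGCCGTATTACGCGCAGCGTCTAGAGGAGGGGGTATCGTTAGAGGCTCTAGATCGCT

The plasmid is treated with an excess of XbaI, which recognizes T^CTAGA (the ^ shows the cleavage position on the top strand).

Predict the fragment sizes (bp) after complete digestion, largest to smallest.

XbaI sites (TCTAGA) start at positions 11, 77, 121, 170, 197.
XbaI cuts after the first base of each site, so after positions 11, 77, 121, 170, 197.
Circular molecule, 5 cuts → 5 fragments:
  12–77 → 66 bp
  78–121 → 44 bp
  122–170 → 49 bp
  171–197 → 27 bp
  198–207 then 1–11 → 10 + 11 = 21 bp
Sorted largest to smallest: 66, 49, 44, 27, 21 bp.

66, 49, 44, 27, 21 bp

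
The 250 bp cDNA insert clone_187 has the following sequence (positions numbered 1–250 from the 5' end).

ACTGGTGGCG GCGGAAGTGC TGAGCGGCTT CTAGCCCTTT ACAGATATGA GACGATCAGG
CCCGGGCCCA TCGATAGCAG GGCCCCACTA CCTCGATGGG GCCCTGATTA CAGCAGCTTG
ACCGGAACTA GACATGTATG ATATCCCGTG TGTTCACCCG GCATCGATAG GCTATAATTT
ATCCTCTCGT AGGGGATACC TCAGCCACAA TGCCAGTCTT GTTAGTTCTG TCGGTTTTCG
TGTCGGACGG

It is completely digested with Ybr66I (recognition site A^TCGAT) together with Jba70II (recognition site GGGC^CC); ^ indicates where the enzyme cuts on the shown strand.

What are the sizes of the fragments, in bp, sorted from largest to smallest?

87, 67, 61, 19, 13, 3 bp

Ybr66I sites (ATCGAT) start at positions 70, 163.
Ybr66I cuts after the first base of each site, so after positions 70, 163.
Jba70II sites (GGGCCC) start at positions 64, 80, 99.
Jba70II cuts after base 4 of each site, so after positions 67, 83, 102.
Combined cut positions: 67, 70, 83, 102, 163.
Linear molecule, 5 cuts → 6 fragments:
  1–67 → 67 bp
  68–70 → 3 bp
  71–83 → 13 bp
  84–102 → 19 bp
  103–163 → 61 bp
  164–250 → 87 bp
Sorted largest to smallest: 87, 67, 61, 19, 13, 3 bp.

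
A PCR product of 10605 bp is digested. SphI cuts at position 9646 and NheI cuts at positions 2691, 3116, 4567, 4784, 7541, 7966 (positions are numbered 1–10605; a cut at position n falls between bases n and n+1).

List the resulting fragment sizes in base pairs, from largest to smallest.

Combined cut positions (sorted): 2691, 3116, 4567, 4784, 7541, 7966, 9646.
Linear molecule, 7 cuts → 8 fragments:
  2691 − 0 = 2691 bp
  3116 − 2691 = 425 bp
  4567 − 3116 = 1451 bp
  4784 − 4567 = 217 bp
  7541 − 4784 = 2757 bp
  7966 − 7541 = 425 bp
  9646 − 7966 = 1680 bp
  10605 − 9646 = 959 bp
Sorted largest to smallest: 2757, 2691, 1680, 1451, 959, 425, 425, 217 bp.

2757, 2691, 1680, 1451, 959, 425, 425, 217 bp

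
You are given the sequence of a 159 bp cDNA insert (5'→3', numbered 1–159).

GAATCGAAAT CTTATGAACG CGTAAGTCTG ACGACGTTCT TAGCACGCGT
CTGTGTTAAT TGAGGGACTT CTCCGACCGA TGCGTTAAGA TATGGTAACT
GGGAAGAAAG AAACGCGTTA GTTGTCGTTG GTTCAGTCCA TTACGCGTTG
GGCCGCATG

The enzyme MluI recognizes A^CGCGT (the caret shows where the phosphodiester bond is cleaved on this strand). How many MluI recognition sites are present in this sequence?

4

ACGCGT occurs starting at positions 18, 45, 113, 143.
MluI cuts at 4 sites.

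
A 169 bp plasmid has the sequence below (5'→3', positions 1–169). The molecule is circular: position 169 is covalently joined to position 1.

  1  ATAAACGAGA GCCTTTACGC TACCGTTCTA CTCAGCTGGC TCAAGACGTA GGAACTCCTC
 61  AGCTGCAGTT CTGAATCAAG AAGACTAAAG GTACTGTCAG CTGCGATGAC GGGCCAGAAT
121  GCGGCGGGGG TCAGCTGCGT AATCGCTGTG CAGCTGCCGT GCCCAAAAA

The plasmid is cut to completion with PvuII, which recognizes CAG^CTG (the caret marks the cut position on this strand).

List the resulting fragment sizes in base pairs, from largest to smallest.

PvuII sites (CAGCTG) start at positions 33, 60, 98, 132, 151.
PvuII cuts after base 3 of each site, so after positions 35, 62, 100, 134, 153.
Circular molecule, 5 cuts → 5 fragments:
  36–62 → 27 bp
  63–100 → 38 bp
  101–134 → 34 bp
  135–153 → 19 bp
  154–169 then 1–35 → 16 + 35 = 51 bp
Sorted largest to smallest: 51, 38, 34, 27, 19 bp.

51, 38, 34, 27, 19 bp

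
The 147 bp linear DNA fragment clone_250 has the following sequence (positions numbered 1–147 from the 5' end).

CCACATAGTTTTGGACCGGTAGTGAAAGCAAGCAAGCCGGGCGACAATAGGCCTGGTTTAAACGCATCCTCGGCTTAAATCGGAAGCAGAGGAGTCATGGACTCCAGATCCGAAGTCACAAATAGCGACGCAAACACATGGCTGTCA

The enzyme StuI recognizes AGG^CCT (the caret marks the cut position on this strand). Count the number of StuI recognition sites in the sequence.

1

AGGCCT occurs starting at position 49.
StuI cuts at 1 site.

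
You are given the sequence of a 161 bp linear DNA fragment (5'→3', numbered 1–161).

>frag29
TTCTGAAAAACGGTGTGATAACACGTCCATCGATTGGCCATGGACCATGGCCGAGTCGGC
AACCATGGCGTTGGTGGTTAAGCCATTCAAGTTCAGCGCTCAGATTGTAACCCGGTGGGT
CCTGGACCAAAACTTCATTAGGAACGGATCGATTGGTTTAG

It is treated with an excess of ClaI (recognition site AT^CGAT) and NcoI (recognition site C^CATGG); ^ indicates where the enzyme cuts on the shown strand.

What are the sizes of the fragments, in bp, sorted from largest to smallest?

86, 30, 18, 12, 8, 7 bp

ClaI sites (ATCGAT) start at positions 29, 148.
ClaI cuts after base 2 of each site, so after positions 30, 149.
NcoI sites (CCATGG) start at positions 38, 45, 63.
NcoI cuts after the first base of each site, so after positions 38, 45, 63.
Combined cut positions: 30, 38, 45, 63, 149.
Linear molecule, 5 cuts → 6 fragments:
  1–30 → 30 bp
  31–38 → 8 bp
  39–45 → 7 bp
  46–63 → 18 bp
  64–149 → 86 bp
  150–161 → 12 bp
Sorted largest to smallest: 86, 30, 18, 12, 8, 7 bp.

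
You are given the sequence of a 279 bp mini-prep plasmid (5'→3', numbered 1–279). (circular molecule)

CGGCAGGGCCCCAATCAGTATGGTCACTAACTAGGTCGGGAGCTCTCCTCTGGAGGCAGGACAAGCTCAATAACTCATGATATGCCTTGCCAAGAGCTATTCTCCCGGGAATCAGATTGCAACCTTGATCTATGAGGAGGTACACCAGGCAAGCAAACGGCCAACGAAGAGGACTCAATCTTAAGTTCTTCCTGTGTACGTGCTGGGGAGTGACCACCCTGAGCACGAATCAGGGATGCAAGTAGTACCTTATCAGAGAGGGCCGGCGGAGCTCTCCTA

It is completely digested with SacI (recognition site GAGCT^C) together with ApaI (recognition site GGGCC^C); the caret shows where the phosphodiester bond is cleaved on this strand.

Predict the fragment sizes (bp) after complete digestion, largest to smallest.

229, 34, 16 bp

SacI sites (GAGCTC) start at positions 40, 269.
SacI cuts after base 5 of each site (before the last base), so after positions 44, 273.
The ApaI site (GGGCCC) starts at position 6.
ApaI cuts after base 5 of each site (before the last base), so after position 10.
Combined cut positions: 10, 44, 273.
Circular molecule, 3 cuts → 3 fragments:
  11–44 → 34 bp
  45–273 → 229 bp
  274–279 then 1–10 → 6 + 10 = 16 bp
Sorted largest to smallest: 229, 34, 16 bp.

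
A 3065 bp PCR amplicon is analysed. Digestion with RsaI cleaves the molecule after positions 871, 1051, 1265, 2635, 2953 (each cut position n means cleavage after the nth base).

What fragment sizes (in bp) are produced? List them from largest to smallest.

Linear molecule, 5 cuts → 6 fragments:
  871 − 0 = 871 bp
  1051 − 871 = 180 bp
  1265 − 1051 = 214 bp
  2635 − 1265 = 1370 bp
  2953 − 2635 = 318 bp
  3065 − 2953 = 112 bp
Sorted largest to smallest: 1370, 871, 318, 214, 180, 112 bp.

1370, 871, 318, 214, 180, 112 bp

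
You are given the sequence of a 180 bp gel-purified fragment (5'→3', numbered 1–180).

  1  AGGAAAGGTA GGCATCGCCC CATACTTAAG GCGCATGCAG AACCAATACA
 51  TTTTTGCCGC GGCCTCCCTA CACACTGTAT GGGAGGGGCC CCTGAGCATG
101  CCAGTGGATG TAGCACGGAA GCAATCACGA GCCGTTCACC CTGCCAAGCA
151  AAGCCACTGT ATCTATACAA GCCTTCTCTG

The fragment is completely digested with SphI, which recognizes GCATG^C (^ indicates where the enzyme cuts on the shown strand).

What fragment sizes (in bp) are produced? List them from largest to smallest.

SphI sites (GCATGC) start at positions 33, 96.
SphI cuts after base 5 of each site (before the last base), so after positions 37, 100.
Linear molecule, 2 cuts → 3 fragments:
  1–37 → 37 bp
  38–100 → 63 bp
  101–180 → 80 bp
Sorted largest to smallest: 80, 63, 37 bp.

80, 63, 37 bp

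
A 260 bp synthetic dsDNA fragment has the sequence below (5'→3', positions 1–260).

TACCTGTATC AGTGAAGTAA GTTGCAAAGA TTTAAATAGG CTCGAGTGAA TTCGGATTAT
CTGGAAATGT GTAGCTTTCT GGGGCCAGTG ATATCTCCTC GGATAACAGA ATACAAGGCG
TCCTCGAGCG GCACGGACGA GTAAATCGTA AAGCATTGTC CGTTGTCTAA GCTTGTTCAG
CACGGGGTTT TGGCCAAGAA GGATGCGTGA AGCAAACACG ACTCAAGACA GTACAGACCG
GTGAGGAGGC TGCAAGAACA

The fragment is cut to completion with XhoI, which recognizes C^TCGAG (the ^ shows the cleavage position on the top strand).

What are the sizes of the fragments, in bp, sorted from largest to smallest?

XhoI sites (CTCGAG) start at positions 41, 123.
XhoI cuts after the first base of each site, so after positions 41, 123.
Linear molecule, 2 cuts → 3 fragments:
  1–41 → 41 bp
  42–123 → 82 bp
  124–260 → 137 bp
Sorted largest to smallest: 137, 82, 41 bp.

137, 82, 41 bp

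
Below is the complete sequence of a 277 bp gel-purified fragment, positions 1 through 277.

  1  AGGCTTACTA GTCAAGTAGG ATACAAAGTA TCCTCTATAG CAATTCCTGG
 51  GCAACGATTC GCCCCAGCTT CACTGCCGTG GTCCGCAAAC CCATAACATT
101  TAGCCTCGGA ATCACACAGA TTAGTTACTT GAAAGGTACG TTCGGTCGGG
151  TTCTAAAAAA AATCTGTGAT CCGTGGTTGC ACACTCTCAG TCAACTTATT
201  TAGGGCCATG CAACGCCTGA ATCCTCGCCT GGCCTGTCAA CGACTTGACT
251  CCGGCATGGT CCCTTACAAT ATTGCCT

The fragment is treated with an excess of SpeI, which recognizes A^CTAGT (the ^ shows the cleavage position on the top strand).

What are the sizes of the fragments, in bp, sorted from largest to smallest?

The SpeI site (ACTAGT) starts at position 7.
SpeI cuts after the first base of each site, so after position 7.
Linear molecule, 1 cut → 2 fragments:
  1–7 → 7 bp
  8–277 → 270 bp
Sorted largest to smallest: 270, 7 bp.

270, 7 bp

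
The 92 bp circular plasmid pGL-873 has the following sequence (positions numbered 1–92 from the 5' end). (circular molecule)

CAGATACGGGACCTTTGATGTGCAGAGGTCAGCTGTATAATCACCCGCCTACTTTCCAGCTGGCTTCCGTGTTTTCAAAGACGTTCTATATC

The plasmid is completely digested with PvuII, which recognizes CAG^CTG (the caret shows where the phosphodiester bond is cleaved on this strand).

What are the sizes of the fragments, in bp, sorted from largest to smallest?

PvuII sites (CAGCTG) start at positions 30, 57.
PvuII cuts after base 3 of each site, so after positions 32, 59.
Circular molecule, 2 cuts → 2 fragments:
  33–59 → 27 bp
  60–92 then 1–32 → 33 + 32 = 65 bp
Sorted largest to smallest: 65, 27 bp.

65, 27 bp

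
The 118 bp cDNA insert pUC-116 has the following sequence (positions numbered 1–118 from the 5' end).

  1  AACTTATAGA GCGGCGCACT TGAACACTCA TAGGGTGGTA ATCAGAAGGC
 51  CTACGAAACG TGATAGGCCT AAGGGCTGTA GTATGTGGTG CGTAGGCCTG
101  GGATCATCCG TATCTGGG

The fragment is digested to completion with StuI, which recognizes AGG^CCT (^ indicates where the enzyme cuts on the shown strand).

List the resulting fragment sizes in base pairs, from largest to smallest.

49, 29, 22, 18 bp

StuI sites (AGGCCT) start at positions 47, 65, 94.
StuI cuts after base 3 of each site, so after positions 49, 67, 96.
Linear molecule, 3 cuts → 4 fragments:
  1–49 → 49 bp
  50–67 → 18 bp
  68–96 → 29 bp
  97–118 → 22 bp
Sorted largest to smallest: 49, 29, 22, 18 bp.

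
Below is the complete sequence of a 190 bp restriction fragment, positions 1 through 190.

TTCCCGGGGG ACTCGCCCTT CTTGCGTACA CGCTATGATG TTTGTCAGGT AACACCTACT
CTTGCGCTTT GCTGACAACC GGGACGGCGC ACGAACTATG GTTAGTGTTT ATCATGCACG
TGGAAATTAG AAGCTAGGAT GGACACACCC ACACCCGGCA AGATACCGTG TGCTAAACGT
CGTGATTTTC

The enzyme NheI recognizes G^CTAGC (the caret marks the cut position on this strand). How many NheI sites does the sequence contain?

0

No occurrence of GCTAGC is present in the sequence.
NheI does not cut: 0 sites.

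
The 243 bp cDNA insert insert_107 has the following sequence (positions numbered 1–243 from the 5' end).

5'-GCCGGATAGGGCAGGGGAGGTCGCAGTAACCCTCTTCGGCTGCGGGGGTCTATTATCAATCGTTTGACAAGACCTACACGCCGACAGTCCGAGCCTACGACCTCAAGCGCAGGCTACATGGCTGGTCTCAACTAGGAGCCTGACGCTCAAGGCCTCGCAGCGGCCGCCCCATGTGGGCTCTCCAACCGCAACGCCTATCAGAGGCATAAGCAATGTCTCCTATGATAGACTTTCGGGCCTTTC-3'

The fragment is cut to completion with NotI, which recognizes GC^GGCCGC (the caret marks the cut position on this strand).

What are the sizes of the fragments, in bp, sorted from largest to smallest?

161, 82 bp

The NotI site (GCGGCCGC) starts at position 160.
NotI cuts after base 2 of each site, so after position 161.
Linear molecule, 1 cut → 2 fragments:
  1–161 → 161 bp
  162–243 → 82 bp
Sorted largest to smallest: 161, 82 bp.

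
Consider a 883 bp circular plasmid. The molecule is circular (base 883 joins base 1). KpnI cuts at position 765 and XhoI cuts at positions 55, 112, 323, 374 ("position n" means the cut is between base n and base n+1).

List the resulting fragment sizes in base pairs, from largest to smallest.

Combined cut positions (sorted): 55, 112, 323, 374, 765.
Circular molecule, 5 cuts → 5 fragments:
  112 − 55 = 57 bp
  323 − 112 = 211 bp
  374 − 323 = 51 bp
  765 − 374 = 391 bp
  wrap: 883 − 765 + 55 = 173 bp
Sorted largest to smallest: 391, 211, 173, 57, 51 bp.

391, 211, 173, 57, 51 bp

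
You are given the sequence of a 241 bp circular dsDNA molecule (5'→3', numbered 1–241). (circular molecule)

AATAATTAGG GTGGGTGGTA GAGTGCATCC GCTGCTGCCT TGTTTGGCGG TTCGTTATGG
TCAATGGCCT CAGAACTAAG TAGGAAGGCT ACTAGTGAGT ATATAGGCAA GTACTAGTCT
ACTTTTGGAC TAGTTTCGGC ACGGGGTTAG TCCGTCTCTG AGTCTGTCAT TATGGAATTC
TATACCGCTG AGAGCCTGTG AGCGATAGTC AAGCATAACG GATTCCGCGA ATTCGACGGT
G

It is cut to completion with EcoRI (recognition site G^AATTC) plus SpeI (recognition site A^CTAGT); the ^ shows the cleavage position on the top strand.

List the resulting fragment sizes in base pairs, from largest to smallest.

EcoRI sites (GAATTC) start at positions 175, 229.
EcoRI cuts after the first base of each site, so after positions 175, 229.
SpeI sites (ACTAGT) start at positions 91, 113, 129.
SpeI cuts after the first base of each site, so after positions 91, 113, 129.
Combined cut positions: 91, 113, 129, 175, 229.
Circular molecule, 5 cuts → 5 fragments:
  92–113 → 22 bp
  114–129 → 16 bp
  130–175 → 46 bp
  176–229 → 54 bp
  230–241 then 1–91 → 12 + 91 = 103 bp
Sorted largest to smallest: 103, 54, 46, 22, 16 bp.

103, 54, 46, 22, 16 bp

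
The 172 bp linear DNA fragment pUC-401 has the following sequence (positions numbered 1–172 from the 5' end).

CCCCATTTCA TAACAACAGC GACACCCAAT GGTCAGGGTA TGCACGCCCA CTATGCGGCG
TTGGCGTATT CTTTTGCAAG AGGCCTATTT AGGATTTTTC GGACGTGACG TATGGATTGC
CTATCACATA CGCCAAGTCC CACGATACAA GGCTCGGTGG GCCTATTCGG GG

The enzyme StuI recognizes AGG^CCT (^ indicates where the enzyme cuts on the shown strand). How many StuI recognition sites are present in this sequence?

AGGCCT occurs starting at position 81.
StuI cuts at 1 site.

1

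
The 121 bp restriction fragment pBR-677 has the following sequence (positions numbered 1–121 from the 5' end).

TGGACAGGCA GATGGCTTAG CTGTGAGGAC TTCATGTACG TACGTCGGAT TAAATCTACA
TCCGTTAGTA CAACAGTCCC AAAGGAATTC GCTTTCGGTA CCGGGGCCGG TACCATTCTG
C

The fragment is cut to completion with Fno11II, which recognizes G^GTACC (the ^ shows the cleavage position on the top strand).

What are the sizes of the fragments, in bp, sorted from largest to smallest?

97, 12, 12 bp

Fno11II sites (GGTACC) start at positions 97, 109.
Fno11II cuts after the first base of each site, so after positions 97, 109.
Linear molecule, 2 cuts → 3 fragments:
  1–97 → 97 bp
  98–109 → 12 bp
  110–121 → 12 bp
Sorted largest to smallest: 97, 12, 12 bp.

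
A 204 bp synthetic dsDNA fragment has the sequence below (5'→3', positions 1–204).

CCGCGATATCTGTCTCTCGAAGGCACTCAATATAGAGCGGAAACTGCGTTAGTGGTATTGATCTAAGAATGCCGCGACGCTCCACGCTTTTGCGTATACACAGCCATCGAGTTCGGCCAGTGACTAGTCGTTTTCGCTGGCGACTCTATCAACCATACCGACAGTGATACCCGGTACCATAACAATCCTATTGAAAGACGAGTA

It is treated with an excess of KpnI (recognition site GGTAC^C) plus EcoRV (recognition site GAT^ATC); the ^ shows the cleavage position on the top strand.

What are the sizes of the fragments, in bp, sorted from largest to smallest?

The KpnI site (GGTACC) starts at position 173.
KpnI cuts after base 5 of each site (before the last base), so after position 177.
The EcoRV site (GATATC) starts at position 5.
EcoRV cuts after base 3 of each site, so after position 7.
Combined cut positions: 7, 177.
Linear molecule, 2 cuts → 3 fragments:
  1–7 → 7 bp
  8–177 → 170 bp
  178–204 → 27 bp
Sorted largest to smallest: 170, 27, 7 bp.

170, 27, 7 bp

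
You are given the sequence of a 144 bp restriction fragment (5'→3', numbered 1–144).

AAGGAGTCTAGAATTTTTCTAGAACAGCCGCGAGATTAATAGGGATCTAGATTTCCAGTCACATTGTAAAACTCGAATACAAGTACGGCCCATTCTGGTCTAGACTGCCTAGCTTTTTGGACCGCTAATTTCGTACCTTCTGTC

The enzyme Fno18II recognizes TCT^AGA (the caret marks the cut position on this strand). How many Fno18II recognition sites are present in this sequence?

4

TCTAGA occurs starting at positions 7, 18, 46, 99.
Fno18II cuts at 4 sites.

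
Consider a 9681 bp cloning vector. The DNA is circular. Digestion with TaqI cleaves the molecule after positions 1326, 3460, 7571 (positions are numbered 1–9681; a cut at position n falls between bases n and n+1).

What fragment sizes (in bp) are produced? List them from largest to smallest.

4111, 3436, 2134 bp

Circular molecule, 3 cuts → 3 fragments:
  3460 − 1326 = 2134 bp
  7571 − 3460 = 4111 bp
  wrap: 9681 − 7571 + 1326 = 3436 bp
Sorted largest to smallest: 4111, 3436, 2134 bp.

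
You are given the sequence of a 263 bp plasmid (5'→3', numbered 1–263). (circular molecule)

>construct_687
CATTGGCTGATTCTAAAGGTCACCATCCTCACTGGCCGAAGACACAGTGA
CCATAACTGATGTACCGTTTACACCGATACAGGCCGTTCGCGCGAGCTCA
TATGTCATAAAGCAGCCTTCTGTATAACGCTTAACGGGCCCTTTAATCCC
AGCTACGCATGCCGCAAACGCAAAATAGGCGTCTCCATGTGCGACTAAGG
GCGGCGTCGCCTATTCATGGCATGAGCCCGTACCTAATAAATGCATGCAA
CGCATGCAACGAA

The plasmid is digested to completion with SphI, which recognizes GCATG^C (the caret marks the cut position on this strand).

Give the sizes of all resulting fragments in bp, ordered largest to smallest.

SphI sites (GCATGC) start at positions 157, 243, 252.
SphI cuts after base 5 of each site (before the last base), so after positions 161, 247, 256.
Circular molecule, 3 cuts → 3 fragments:
  162–247 → 86 bp
  248–256 → 9 bp
  257–263 then 1–161 → 7 + 161 = 168 bp
Sorted largest to smallest: 168, 86, 9 bp.

168, 86, 9 bp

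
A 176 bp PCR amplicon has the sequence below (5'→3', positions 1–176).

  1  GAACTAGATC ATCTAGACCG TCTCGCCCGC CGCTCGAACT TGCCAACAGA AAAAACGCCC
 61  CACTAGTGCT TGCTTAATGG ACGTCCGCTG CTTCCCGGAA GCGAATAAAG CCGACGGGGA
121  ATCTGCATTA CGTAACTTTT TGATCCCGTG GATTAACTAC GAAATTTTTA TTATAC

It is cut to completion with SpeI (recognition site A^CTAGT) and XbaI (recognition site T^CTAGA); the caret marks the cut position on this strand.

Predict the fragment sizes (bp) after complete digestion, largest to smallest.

The SpeI site (ACTAGT) starts at position 62.
SpeI cuts after the first base of each site, so after position 62.
The XbaI site (TCTAGA) starts at position 12.
XbaI cuts after the first base of each site, so after position 12.
Combined cut positions: 12, 62.
Linear molecule, 2 cuts → 3 fragments:
  1–12 → 12 bp
  13–62 → 50 bp
  63–176 → 114 bp
Sorted largest to smallest: 114, 50, 12 bp.

114, 50, 12 bp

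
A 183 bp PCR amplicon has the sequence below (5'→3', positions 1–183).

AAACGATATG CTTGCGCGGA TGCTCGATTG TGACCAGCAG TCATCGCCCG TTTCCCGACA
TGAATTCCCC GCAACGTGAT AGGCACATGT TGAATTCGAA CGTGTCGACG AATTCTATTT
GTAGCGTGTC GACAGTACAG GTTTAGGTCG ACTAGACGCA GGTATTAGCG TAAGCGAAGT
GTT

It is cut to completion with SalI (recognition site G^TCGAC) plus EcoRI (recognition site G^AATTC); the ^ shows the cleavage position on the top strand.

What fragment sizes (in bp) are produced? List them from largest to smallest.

SalI sites (GTCGAC) start at positions 104, 128, 147.
SalI cuts after the first base of each site, so after positions 104, 128, 147.
EcoRI sites (GAATTC) start at positions 62, 92, 110.
EcoRI cuts after the first base of each site, so after positions 62, 92, 110.
Combined cut positions: 62, 92, 104, 110, 128, 147.
Linear molecule, 6 cuts → 7 fragments:
  1–62 → 62 bp
  63–92 → 30 bp
  93–104 → 12 bp
  105–110 → 6 bp
  111–128 → 18 bp
  129–147 → 19 bp
  148–183 → 36 bp
Sorted largest to smallest: 62, 36, 30, 19, 18, 12, 6 bp.

62, 36, 30, 19, 18, 12, 6 bp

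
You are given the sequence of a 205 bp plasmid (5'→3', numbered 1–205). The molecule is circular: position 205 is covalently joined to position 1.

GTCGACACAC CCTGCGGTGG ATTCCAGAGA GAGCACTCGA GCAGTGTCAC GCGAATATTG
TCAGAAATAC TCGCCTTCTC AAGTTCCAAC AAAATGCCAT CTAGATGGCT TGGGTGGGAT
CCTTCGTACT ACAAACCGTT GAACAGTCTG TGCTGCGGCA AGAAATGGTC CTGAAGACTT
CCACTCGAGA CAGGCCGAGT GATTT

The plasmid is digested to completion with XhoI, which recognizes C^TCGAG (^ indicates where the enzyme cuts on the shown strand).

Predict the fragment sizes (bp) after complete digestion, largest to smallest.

148, 57 bp

XhoI sites (CTCGAG) start at positions 36, 184.
XhoI cuts after the first base of each site, so after positions 36, 184.
Circular molecule, 2 cuts → 2 fragments:
  37–184 → 148 bp
  185–205 then 1–36 → 21 + 36 = 57 bp
Sorted largest to smallest: 148, 57 bp.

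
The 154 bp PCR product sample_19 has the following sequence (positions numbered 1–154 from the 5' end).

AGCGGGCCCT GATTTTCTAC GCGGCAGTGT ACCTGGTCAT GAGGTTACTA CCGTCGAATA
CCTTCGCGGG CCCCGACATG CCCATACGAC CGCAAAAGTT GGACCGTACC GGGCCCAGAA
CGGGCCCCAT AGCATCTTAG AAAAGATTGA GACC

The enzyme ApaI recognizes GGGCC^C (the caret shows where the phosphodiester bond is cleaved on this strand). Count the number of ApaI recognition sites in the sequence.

GGGCCC occurs starting at positions 4, 68, 111, 122.
ApaI cuts at 4 sites.

4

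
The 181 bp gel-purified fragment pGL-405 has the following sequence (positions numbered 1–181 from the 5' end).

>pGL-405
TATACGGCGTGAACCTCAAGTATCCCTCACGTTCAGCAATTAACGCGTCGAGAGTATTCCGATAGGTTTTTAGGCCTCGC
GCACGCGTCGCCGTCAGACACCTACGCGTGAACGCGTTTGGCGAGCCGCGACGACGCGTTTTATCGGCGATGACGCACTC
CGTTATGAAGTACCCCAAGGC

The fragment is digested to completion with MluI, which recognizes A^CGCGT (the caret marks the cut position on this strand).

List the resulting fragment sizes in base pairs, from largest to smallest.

47, 43, 40, 22, 21, 8 bp

MluI sites (ACGCGT) start at positions 43, 83, 104, 112, 134.
MluI cuts after the first base of each site, so after positions 43, 83, 104, 112, 134.
Linear molecule, 5 cuts → 6 fragments:
  1–43 → 43 bp
  44–83 → 40 bp
  84–104 → 21 bp
  105–112 → 8 bp
  113–134 → 22 bp
  135–181 → 47 bp
Sorted largest to smallest: 47, 43, 40, 22, 21, 8 bp.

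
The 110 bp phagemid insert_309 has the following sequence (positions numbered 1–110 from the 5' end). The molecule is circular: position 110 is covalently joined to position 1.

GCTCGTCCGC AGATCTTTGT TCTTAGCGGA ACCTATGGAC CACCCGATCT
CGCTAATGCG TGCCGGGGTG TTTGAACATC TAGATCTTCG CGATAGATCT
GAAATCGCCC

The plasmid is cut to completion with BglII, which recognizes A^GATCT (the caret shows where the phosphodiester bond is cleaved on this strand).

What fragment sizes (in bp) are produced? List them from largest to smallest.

71, 26, 13 bp

BglII sites (AGATCT) start at positions 11, 82, 95.
BglII cuts after the first base of each site, so after positions 11, 82, 95.
Circular molecule, 3 cuts → 3 fragments:
  12–82 → 71 bp
  83–95 → 13 bp
  96–110 then 1–11 → 15 + 11 = 26 bp
Sorted largest to smallest: 71, 26, 13 bp.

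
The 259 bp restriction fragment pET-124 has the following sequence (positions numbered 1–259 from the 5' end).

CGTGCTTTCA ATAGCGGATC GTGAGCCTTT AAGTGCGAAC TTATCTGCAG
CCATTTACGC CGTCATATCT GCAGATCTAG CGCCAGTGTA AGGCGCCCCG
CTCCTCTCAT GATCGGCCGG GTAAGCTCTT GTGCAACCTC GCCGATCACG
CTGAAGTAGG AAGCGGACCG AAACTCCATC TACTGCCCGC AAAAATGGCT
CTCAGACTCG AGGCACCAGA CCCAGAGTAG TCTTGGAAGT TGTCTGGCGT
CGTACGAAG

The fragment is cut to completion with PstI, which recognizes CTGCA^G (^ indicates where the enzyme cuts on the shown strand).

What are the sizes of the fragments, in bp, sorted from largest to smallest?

186, 49, 24 bp

PstI sites (CTGCAG) start at positions 45, 69.
PstI cuts after base 5 of each site (before the last base), so after positions 49, 73.
Linear molecule, 2 cuts → 3 fragments:
  1–49 → 49 bp
  50–73 → 24 bp
  74–259 → 186 bp
Sorted largest to smallest: 186, 49, 24 bp.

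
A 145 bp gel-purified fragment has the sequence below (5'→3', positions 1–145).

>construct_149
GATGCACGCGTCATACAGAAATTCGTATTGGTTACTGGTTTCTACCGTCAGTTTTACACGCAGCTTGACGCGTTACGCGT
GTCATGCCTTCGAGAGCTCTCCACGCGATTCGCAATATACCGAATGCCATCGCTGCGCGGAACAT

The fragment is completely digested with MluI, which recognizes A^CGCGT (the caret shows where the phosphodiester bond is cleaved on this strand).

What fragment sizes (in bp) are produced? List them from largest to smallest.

MluI sites (ACGCGT) start at positions 6, 68, 75.
MluI cuts after the first base of each site, so after positions 6, 68, 75.
Linear molecule, 3 cuts → 4 fragments:
  1–6 → 6 bp
  7–68 → 62 bp
  69–75 → 7 bp
  76–145 → 70 bp
Sorted largest to smallest: 70, 62, 7, 6 bp.

70, 62, 7, 6 bp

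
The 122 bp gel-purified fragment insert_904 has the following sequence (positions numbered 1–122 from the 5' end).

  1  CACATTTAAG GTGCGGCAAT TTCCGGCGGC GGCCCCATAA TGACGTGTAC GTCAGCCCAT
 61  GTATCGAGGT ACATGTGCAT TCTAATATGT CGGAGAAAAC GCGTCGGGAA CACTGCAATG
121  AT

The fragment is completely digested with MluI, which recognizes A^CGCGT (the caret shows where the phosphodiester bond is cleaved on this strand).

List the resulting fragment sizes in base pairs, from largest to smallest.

99, 23 bp

The MluI site (ACGCGT) starts at position 99.
MluI cuts after the first base of each site, so after position 99.
Linear molecule, 1 cut → 2 fragments:
  1–99 → 99 bp
  100–122 → 23 bp
Sorted largest to smallest: 99, 23 bp.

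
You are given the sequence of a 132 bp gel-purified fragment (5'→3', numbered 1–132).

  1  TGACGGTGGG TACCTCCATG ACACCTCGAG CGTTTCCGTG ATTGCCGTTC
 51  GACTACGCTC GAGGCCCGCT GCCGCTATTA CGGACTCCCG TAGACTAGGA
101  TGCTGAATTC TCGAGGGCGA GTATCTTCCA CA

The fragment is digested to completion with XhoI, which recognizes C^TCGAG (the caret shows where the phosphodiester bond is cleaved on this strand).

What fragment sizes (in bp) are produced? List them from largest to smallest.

52, 33, 25, 22 bp

XhoI sites (CTCGAG) start at positions 25, 58, 110.
XhoI cuts after the first base of each site, so after positions 25, 58, 110.
Linear molecule, 3 cuts → 4 fragments:
  1–25 → 25 bp
  26–58 → 33 bp
  59–110 → 52 bp
  111–132 → 22 bp
Sorted largest to smallest: 52, 33, 25, 22 bp.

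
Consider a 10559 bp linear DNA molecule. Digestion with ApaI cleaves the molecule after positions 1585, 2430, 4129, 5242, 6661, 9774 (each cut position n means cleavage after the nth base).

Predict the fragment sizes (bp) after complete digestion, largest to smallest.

Linear molecule, 6 cuts → 7 fragments:
  1585 − 0 = 1585 bp
  2430 − 1585 = 845 bp
  4129 − 2430 = 1699 bp
  5242 − 4129 = 1113 bp
  6661 − 5242 = 1419 bp
  9774 − 6661 = 3113 bp
  10559 − 9774 = 785 bp
Sorted largest to smallest: 3113, 1699, 1585, 1419, 1113, 845, 785 bp.

3113, 1699, 1585, 1419, 1113, 845, 785 bp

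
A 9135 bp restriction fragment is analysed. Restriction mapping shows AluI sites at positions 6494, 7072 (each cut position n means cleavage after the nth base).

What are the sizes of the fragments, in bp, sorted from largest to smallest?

Linear molecule, 2 cuts → 3 fragments:
  6494 − 0 = 6494 bp
  7072 − 6494 = 578 bp
  9135 − 7072 = 2063 bp
Sorted largest to smallest: 6494, 2063, 578 bp.

6494, 2063, 578 bp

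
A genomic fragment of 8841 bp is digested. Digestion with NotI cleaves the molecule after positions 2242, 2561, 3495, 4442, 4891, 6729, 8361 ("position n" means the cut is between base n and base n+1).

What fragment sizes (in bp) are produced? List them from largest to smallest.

Linear molecule, 7 cuts → 8 fragments:
  2242 − 0 = 2242 bp
  2561 − 2242 = 319 bp
  3495 − 2561 = 934 bp
  4442 − 3495 = 947 bp
  4891 − 4442 = 449 bp
  6729 − 4891 = 1838 bp
  8361 − 6729 = 1632 bp
  8841 − 8361 = 480 bp
Sorted largest to smallest: 2242, 1838, 1632, 947, 934, 480, 449, 319 bp.

2242, 1838, 1632, 947, 934, 480, 449, 319 bp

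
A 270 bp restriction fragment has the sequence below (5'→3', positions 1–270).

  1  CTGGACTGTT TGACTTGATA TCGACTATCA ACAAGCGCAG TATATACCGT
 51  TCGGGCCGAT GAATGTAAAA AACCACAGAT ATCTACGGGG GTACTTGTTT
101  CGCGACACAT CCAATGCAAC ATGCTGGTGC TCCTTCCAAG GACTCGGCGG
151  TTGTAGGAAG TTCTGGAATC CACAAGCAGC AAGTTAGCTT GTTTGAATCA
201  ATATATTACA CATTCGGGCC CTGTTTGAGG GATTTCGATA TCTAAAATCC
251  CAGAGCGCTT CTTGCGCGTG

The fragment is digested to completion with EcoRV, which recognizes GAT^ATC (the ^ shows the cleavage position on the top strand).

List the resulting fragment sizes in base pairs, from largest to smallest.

159, 61, 31, 19 bp

EcoRV sites (GATATC) start at positions 17, 78, 237.
EcoRV cuts after base 3 of each site, so after positions 19, 80, 239.
Linear molecule, 3 cuts → 4 fragments:
  1–19 → 19 bp
  20–80 → 61 bp
  81–239 → 159 bp
  240–270 → 31 bp
Sorted largest to smallest: 159, 61, 31, 19 bp.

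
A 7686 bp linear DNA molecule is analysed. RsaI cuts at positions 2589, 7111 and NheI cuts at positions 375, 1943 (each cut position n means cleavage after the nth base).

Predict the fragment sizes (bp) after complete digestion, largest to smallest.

4522, 1568, 646, 575, 375 bp

Combined cut positions (sorted): 375, 1943, 2589, 7111.
Linear molecule, 4 cuts → 5 fragments:
  375 − 0 = 375 bp
  1943 − 375 = 1568 bp
  2589 − 1943 = 646 bp
  7111 − 2589 = 4522 bp
  7686 − 7111 = 575 bp
Sorted largest to smallest: 4522, 1568, 646, 575, 375 bp.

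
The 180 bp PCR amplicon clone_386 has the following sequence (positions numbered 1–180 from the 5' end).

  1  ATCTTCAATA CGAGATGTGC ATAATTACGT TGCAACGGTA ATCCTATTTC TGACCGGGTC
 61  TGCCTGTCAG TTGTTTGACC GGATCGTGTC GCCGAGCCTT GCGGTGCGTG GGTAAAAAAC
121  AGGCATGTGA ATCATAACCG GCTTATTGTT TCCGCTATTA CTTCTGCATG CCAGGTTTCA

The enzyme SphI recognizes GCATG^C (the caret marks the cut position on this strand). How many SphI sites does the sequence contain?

GCATGC occurs starting at position 166.
SphI cuts at 1 site.

1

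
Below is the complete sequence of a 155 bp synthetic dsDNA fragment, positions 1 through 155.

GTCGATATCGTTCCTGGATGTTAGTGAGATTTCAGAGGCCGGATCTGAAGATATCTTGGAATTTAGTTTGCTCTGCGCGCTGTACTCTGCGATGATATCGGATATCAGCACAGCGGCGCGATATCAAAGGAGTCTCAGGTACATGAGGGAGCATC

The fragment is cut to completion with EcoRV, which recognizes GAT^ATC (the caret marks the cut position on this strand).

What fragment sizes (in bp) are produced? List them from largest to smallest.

EcoRV sites (GATATC) start at positions 4, 50, 94, 101, 120.
EcoRV cuts after base 3 of each site, so after positions 6, 52, 96, 103, 122.
Linear molecule, 5 cuts → 6 fragments:
  1–6 → 6 bp
  7–52 → 46 bp
  53–96 → 44 bp
  97–103 → 7 bp
  104–122 → 19 bp
  123–155 → 33 bp
Sorted largest to smallest: 46, 44, 33, 19, 7, 6 bp.

46, 44, 33, 19, 7, 6 bp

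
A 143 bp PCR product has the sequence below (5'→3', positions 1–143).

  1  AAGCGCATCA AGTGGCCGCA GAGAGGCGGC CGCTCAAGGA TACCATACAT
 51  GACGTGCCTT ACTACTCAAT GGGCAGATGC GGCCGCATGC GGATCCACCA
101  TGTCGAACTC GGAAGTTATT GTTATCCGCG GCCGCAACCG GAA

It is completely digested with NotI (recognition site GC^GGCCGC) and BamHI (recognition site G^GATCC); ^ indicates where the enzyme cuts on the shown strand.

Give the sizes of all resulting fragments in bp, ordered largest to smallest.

53, 38, 27, 14, 11 bp

NotI sites (GCGGCCGC) start at positions 26, 79, 128.
NotI cuts after base 2 of each site, so after positions 27, 80, 129.
The BamHI site (GGATCC) starts at position 91.
BamHI cuts after the first base of each site, so after position 91.
Combined cut positions: 27, 80, 91, 129.
Linear molecule, 4 cuts → 5 fragments:
  1–27 → 27 bp
  28–80 → 53 bp
  81–91 → 11 bp
  92–129 → 38 bp
  130–143 → 14 bp
Sorted largest to smallest: 53, 38, 27, 14, 11 bp.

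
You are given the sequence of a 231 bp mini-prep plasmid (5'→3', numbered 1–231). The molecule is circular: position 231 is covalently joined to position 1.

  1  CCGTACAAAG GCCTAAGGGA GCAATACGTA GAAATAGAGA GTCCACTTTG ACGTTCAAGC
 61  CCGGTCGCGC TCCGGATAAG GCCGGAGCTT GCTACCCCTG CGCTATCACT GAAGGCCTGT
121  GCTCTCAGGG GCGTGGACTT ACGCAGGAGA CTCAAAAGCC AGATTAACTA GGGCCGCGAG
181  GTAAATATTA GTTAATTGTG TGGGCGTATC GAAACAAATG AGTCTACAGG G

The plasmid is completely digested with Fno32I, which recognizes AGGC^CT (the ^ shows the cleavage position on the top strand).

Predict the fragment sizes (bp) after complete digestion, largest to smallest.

Fno32I sites (AGGCCT) start at positions 9, 113.
Fno32I cuts after base 4 of each site, so after positions 12, 116.
Circular molecule, 2 cuts → 2 fragments:
  13–116 → 104 bp
  117–231 then 1–12 → 115 + 12 = 127 bp
Sorted largest to smallest: 127, 104 bp.

127, 104 bp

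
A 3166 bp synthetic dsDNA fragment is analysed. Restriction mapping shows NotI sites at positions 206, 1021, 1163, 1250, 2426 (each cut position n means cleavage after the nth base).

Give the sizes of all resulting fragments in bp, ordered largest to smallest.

1176, 815, 740, 206, 142, 87 bp

Linear molecule, 5 cuts → 6 fragments:
  206 − 0 = 206 bp
  1021 − 206 = 815 bp
  1163 − 1021 = 142 bp
  1250 − 1163 = 87 bp
  2426 − 1250 = 1176 bp
  3166 − 2426 = 740 bp
Sorted largest to smallest: 1176, 815, 740, 206, 142, 87 bp.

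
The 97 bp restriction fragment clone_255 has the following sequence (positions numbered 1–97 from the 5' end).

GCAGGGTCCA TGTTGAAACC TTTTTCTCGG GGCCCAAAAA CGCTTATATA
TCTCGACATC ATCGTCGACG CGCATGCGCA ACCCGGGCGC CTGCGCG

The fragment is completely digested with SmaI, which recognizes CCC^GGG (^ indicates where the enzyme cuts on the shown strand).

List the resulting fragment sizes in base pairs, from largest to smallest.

The SmaI site (CCCGGG) starts at position 82.
SmaI cuts after base 3 of each site, so after position 84.
Linear molecule, 1 cut → 2 fragments:
  1–84 → 84 bp
  85–97 → 13 bp
Sorted largest to smallest: 84, 13 bp.

84, 13 bp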